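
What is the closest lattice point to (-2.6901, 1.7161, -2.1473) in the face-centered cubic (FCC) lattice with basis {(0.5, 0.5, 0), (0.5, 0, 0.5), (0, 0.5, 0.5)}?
(-2.5, 1.5, -2)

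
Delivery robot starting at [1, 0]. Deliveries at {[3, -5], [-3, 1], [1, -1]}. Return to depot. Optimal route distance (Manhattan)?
24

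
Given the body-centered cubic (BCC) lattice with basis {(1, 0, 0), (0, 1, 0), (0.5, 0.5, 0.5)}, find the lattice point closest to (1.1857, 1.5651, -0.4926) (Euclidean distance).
(1.5, 1.5, -0.5)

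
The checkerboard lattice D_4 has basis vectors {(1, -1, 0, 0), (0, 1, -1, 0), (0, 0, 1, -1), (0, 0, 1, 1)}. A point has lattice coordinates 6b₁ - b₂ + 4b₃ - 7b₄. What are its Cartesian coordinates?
(6, -7, -2, -11)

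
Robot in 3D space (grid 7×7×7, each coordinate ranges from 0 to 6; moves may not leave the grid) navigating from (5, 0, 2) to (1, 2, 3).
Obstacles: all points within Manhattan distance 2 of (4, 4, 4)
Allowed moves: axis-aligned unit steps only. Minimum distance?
7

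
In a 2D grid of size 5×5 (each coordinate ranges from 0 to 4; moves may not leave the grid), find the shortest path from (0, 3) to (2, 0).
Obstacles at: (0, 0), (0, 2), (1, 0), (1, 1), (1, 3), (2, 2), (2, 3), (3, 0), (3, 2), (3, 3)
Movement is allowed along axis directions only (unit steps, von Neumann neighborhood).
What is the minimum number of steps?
11
(one shortest path: (0, 3) → (0, 4) → (1, 4) → (2, 4) → (3, 4) → (4, 4) → (4, 3) → (4, 2) → (4, 1) → (3, 1) → (2, 1) → (2, 0))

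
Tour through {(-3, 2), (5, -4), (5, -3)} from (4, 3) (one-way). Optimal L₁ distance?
22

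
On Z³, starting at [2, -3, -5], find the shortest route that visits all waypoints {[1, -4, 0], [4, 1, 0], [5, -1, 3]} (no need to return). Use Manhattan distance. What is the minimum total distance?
21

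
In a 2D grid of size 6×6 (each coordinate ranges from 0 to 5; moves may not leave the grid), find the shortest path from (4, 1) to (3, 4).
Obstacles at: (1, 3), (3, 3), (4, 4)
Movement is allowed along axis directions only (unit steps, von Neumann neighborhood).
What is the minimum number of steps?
6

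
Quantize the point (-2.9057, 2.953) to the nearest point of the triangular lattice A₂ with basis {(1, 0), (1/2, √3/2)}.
(-3, 3.464)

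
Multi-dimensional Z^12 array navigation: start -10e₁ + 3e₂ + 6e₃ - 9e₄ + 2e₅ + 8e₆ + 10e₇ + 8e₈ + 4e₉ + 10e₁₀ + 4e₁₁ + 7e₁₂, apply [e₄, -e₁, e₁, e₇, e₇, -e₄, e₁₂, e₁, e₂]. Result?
(-9, 4, 6, -9, 2, 8, 12, 8, 4, 10, 4, 8)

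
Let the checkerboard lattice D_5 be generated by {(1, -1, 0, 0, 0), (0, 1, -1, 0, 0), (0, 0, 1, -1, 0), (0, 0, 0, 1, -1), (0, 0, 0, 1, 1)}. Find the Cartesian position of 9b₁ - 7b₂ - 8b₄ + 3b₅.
(9, -16, 7, -5, 11)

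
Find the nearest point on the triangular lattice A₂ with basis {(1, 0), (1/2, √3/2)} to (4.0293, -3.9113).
(4, -3.464)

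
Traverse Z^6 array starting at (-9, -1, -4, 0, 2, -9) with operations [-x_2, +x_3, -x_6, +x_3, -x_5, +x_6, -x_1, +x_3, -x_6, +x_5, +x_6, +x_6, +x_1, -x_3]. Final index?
(-9, -2, -2, 0, 2, -8)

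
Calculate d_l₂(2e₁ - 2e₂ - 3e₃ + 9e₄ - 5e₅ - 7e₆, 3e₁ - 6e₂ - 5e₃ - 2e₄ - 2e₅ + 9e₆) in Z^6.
20.1742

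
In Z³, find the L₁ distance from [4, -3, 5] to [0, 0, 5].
7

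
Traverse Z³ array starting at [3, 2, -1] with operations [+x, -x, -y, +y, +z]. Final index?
(3, 2, 0)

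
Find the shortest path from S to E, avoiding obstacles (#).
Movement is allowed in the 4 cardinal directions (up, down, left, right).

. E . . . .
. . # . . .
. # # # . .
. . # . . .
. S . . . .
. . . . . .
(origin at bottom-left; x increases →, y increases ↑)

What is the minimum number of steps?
6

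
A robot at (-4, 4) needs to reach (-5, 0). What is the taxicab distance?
5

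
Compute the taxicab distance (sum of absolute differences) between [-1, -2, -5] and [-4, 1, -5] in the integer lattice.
6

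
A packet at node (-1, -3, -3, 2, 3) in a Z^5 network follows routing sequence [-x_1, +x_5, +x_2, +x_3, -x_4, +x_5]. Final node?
(-2, -2, -2, 1, 5)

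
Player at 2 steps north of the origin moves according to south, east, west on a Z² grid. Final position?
(0, 1)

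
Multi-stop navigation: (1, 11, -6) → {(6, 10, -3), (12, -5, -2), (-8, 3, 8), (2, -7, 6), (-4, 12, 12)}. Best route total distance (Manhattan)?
90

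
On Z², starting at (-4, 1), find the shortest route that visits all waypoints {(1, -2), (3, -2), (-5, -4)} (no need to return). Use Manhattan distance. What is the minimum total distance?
16
(one optimal route: (-4, 1) → (-5, -4) → (1, -2) → (3, -2))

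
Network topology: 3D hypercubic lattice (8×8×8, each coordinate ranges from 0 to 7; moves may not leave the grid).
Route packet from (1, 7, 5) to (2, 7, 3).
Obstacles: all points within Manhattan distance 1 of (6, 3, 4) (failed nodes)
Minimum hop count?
3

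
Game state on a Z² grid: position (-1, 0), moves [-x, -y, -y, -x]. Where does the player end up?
(-3, -2)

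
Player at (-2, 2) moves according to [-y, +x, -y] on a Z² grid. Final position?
(-1, 0)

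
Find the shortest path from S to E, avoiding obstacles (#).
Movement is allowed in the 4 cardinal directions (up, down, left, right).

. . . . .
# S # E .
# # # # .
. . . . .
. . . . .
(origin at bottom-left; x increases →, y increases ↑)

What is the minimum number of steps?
4
(one shortest path: (1, 3) → (1, 4) → (2, 4) → (3, 4) → (3, 3))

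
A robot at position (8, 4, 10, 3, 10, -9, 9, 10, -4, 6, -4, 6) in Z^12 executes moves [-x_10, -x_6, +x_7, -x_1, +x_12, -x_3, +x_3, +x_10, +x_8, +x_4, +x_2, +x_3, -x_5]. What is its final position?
(7, 5, 11, 4, 9, -10, 10, 11, -4, 6, -4, 7)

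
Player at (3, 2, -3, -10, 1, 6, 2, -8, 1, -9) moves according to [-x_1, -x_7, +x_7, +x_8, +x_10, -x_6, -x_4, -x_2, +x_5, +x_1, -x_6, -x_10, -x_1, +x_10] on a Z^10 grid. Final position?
(2, 1, -3, -11, 2, 4, 2, -7, 1, -8)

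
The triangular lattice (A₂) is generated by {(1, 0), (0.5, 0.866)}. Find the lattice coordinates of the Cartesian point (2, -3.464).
4b₁ - 4b₂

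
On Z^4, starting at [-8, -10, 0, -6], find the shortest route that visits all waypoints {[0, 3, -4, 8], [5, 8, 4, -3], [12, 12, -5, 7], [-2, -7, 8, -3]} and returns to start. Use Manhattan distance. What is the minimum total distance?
138
(one optimal route: (-8, -10, 0, -6) → (0, 3, -4, 8) → (12, 12, -5, 7) → (5, 8, 4, -3) → (-2, -7, 8, -3) → (-8, -10, 0, -6))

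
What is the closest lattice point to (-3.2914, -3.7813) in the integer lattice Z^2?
(-3, -4)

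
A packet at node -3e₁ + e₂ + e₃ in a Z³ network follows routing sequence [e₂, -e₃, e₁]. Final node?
(-2, 2, 0)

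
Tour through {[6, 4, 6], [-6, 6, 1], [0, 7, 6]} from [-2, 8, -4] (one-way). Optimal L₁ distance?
32
(one optimal route: (-2, 8, -4) → (-6, 6, 1) → (0, 7, 6) → (6, 4, 6))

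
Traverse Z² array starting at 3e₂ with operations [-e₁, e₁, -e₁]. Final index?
(-1, 3)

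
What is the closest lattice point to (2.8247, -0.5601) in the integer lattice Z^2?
(3, -1)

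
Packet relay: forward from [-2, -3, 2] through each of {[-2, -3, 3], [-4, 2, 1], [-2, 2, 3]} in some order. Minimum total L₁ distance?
10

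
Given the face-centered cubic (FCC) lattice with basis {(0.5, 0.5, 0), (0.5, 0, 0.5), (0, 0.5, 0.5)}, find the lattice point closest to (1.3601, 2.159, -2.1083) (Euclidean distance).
(1.5, 2.5, -2)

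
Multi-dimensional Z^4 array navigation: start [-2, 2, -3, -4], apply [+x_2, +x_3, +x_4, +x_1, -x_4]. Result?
(-1, 3, -2, -4)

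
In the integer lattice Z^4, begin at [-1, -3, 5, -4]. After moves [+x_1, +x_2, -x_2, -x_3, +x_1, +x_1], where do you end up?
(2, -3, 4, -4)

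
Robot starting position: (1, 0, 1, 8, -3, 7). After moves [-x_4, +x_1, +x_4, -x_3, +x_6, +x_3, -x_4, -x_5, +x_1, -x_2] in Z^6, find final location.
(3, -1, 1, 7, -4, 8)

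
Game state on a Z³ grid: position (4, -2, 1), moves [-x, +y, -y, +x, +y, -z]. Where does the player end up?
(4, -1, 0)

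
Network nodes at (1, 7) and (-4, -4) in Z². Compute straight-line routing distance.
12.083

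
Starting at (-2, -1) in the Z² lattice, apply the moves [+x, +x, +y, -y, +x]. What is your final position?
(1, -1)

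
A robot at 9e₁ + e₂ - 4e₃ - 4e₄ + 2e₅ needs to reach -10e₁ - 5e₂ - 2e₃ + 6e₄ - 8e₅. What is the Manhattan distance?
47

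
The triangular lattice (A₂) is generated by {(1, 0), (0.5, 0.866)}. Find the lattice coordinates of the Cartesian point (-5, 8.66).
-10b₁ + 10b₂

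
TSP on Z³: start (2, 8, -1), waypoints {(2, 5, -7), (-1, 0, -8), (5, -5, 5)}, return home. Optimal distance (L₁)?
64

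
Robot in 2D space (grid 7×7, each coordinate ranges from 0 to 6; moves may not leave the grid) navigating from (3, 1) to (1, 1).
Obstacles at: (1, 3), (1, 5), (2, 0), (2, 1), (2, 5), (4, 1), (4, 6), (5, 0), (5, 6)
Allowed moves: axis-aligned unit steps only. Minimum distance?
4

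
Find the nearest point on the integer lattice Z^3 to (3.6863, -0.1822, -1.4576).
(4, 0, -1)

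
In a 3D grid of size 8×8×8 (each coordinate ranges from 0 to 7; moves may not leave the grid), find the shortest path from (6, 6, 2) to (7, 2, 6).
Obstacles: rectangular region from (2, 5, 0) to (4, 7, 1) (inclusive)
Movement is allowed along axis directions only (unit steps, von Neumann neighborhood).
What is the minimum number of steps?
9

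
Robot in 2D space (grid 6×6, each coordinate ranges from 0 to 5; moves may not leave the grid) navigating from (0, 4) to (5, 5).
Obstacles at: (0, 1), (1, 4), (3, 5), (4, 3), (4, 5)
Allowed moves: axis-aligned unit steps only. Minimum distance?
8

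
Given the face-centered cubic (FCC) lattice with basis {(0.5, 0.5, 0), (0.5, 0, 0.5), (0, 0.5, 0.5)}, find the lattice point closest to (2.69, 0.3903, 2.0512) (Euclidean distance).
(2.5, 0.5, 2)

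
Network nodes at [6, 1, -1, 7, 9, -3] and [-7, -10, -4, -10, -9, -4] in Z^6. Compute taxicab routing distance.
63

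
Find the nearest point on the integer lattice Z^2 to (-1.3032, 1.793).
(-1, 2)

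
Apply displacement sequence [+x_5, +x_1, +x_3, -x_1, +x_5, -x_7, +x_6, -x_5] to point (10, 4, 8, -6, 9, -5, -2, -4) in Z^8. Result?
(10, 4, 9, -6, 10, -4, -3, -4)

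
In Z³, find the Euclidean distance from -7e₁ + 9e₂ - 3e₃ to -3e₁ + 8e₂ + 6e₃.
9.89949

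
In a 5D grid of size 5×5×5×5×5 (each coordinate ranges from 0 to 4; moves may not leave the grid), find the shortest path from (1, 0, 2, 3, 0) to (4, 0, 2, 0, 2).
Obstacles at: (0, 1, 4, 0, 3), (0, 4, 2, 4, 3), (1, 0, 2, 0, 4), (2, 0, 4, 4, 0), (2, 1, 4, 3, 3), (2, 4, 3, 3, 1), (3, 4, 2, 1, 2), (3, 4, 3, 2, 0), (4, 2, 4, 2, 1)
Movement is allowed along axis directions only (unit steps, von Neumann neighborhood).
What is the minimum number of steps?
8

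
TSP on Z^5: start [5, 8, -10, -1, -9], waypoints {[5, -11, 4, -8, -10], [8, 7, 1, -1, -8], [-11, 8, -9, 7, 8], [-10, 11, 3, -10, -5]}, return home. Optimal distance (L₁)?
182
(one optimal route: (5, 8, -10, -1, -9) → (8, 7, 1, -1, -8) → (5, -11, 4, -8, -10) → (-10, 11, 3, -10, -5) → (-11, 8, -9, 7, 8) → (5, 8, -10, -1, -9))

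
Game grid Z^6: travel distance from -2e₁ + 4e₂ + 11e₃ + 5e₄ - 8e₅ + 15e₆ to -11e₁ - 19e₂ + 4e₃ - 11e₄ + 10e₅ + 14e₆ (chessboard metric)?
23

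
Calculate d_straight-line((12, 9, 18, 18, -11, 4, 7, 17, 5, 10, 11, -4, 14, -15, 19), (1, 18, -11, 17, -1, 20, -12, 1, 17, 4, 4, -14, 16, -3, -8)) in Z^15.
56.7715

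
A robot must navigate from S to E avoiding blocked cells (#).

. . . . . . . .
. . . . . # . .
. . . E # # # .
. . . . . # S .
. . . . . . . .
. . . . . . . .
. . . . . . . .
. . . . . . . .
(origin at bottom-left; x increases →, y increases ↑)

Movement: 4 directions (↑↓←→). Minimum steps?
6
(one shortest path: (6, 4) → (6, 3) → (5, 3) → (4, 3) → (3, 3) → (3, 4) → (3, 5))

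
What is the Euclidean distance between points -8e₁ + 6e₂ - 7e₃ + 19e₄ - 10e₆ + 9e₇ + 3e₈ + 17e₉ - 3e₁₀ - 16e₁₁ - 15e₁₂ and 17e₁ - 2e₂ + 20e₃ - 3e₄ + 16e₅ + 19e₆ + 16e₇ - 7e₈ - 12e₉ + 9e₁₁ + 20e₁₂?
76.4722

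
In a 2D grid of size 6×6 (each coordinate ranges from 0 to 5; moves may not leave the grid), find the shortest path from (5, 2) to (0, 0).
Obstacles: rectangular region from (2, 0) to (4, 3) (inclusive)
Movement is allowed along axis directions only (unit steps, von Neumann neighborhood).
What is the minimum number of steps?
11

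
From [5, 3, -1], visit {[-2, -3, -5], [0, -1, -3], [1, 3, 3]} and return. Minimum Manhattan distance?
42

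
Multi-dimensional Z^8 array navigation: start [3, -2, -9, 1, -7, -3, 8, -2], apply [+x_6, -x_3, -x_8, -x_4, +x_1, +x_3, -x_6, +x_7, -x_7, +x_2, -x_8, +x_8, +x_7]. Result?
(4, -1, -9, 0, -7, -3, 9, -3)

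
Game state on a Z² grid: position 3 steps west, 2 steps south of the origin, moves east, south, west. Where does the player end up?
(-3, -3)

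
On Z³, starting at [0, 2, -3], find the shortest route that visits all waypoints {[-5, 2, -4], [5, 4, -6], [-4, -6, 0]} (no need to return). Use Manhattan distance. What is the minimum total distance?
37
(one optimal route: (0, 2, -3) → (5, 4, -6) → (-5, 2, -4) → (-4, -6, 0))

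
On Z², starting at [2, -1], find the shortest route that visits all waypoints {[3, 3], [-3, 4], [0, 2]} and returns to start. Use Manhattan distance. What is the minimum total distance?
22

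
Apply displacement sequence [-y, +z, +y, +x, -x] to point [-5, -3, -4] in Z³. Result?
(-5, -3, -3)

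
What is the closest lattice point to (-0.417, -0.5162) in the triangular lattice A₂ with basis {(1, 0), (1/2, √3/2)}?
(-0.5, -0.866)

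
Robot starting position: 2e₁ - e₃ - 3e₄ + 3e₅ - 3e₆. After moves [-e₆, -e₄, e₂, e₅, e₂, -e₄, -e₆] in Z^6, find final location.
(2, 2, -1, -5, 4, -5)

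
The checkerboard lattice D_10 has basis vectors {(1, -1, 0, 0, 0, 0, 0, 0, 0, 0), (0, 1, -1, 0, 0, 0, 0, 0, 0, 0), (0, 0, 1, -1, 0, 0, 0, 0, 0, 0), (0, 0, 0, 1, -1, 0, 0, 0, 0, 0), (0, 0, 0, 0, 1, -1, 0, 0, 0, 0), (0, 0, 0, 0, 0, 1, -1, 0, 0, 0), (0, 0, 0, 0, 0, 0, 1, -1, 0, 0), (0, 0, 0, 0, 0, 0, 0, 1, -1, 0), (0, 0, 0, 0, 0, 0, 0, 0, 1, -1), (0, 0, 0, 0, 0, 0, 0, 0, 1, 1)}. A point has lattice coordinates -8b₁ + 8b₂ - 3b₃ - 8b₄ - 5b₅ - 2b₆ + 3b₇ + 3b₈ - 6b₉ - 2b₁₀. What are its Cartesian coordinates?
(-8, 16, -11, -5, 3, 3, 5, 0, -11, 4)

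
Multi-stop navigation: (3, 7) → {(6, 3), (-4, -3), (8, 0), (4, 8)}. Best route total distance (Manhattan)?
29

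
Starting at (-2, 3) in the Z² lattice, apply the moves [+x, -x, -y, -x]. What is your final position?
(-3, 2)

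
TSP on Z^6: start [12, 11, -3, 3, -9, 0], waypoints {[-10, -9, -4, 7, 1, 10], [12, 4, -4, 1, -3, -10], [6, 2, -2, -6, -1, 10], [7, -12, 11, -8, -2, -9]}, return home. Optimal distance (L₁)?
232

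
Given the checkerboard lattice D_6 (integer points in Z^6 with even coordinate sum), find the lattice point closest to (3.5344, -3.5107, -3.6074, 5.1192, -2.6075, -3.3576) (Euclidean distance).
(4, -3, -4, 5, -3, -3)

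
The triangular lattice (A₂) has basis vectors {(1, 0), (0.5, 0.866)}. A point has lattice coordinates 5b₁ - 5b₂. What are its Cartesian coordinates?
(2.5, -4.33)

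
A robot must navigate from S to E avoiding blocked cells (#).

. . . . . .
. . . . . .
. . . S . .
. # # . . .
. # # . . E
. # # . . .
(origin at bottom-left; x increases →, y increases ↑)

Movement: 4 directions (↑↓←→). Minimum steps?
4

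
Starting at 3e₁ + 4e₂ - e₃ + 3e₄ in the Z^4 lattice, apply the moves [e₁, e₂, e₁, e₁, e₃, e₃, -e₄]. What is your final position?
(6, 5, 1, 2)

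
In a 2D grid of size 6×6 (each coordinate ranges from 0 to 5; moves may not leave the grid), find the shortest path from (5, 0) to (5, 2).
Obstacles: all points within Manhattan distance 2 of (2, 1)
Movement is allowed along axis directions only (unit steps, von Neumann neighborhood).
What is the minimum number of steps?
2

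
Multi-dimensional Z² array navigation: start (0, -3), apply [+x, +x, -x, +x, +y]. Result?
(2, -2)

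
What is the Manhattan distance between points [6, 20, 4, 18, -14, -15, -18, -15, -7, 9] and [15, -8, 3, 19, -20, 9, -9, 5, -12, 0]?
112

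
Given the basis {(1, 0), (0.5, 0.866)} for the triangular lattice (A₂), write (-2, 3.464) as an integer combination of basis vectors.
-4b₁ + 4b₂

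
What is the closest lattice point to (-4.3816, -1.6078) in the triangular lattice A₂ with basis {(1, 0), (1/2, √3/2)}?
(-4, -1.732)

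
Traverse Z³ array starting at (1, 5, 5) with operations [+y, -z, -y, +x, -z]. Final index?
(2, 5, 3)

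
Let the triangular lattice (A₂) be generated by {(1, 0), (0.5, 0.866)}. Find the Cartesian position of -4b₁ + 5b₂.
(-1.5, 4.33)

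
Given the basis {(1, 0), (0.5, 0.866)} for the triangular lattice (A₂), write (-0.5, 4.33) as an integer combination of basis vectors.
-3b₁ + 5b₂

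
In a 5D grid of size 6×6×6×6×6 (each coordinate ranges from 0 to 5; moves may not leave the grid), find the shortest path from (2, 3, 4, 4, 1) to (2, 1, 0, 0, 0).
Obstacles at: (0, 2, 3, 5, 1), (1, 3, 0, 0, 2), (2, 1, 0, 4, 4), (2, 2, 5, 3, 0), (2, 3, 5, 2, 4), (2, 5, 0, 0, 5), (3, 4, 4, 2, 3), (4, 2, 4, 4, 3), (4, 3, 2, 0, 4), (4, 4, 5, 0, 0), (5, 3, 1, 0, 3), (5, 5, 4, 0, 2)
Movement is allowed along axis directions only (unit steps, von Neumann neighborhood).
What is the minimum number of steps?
11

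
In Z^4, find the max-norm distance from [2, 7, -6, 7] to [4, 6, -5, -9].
16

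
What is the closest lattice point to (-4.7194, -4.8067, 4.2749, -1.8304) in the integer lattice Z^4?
(-5, -5, 4, -2)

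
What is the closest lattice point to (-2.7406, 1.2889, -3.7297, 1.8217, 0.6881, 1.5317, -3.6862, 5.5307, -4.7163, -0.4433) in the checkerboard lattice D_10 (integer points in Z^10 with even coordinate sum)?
(-3, 1, -4, 2, 1, 2, -4, 6, -5, 0)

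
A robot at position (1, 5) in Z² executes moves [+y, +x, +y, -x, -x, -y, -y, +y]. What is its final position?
(0, 6)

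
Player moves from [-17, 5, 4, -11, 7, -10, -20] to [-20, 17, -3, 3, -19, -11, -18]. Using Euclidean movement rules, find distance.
32.8481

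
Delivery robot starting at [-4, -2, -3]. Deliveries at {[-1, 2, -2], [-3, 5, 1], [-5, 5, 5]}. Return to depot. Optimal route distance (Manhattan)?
38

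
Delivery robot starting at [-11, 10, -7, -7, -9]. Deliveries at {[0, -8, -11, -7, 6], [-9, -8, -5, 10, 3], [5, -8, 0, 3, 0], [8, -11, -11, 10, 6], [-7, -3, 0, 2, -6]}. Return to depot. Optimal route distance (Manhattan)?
194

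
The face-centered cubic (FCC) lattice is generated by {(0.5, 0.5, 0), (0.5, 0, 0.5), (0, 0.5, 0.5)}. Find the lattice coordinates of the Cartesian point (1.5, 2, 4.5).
-b₁ + 4b₂ + 5b₃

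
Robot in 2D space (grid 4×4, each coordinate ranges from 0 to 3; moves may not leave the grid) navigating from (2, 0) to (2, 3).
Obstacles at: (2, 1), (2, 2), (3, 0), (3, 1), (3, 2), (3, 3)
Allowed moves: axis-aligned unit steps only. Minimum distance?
5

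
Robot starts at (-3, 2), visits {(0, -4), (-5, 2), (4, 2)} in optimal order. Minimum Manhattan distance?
21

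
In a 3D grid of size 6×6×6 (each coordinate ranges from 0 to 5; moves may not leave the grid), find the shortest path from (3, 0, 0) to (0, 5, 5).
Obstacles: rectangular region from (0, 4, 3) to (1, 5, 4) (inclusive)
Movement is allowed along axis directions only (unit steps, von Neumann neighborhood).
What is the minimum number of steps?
13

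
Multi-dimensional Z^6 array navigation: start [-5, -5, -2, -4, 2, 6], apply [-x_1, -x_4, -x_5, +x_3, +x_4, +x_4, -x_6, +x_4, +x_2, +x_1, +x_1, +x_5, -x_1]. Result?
(-5, -4, -1, -2, 2, 5)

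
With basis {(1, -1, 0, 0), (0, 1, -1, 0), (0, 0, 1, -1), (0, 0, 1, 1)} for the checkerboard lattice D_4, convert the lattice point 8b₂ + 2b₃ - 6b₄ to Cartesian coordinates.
(0, 8, -12, -8)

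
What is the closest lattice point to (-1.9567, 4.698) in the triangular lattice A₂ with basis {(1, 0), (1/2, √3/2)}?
(-2, 5.196)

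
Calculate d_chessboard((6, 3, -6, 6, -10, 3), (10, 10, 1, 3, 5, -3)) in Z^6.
15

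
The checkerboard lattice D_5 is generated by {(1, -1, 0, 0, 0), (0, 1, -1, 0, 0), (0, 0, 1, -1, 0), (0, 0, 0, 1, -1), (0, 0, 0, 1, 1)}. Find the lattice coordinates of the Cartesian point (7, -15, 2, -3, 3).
7b₁ - 8b₂ - 6b₃ - 6b₄ - 3b₅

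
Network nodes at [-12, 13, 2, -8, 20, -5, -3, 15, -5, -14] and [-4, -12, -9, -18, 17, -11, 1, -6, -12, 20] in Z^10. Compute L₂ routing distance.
51.1566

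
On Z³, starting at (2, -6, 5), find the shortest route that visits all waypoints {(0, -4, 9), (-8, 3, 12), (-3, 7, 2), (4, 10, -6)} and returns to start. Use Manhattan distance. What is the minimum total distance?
92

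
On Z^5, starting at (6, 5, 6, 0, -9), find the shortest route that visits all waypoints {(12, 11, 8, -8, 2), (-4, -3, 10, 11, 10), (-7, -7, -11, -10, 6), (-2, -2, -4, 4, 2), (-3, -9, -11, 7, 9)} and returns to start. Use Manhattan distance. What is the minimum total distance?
226
(one optimal route: (6, 5, 6, 0, -9) → (12, 11, 8, -8, 2) → (-4, -3, 10, 11, 10) → (-3, -9, -11, 7, 9) → (-7, -7, -11, -10, 6) → (-2, -2, -4, 4, 2) → (6, 5, 6, 0, -9))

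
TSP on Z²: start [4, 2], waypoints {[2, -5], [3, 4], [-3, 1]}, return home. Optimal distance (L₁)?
32
(one optimal route: (4, 2) → (2, -5) → (-3, 1) → (3, 4) → (4, 2))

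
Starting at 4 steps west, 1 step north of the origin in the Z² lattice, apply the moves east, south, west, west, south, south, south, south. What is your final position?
(-5, -4)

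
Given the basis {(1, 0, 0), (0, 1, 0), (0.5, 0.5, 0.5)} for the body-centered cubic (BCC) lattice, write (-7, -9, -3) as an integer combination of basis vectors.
-4b₁ - 6b₂ - 6b₃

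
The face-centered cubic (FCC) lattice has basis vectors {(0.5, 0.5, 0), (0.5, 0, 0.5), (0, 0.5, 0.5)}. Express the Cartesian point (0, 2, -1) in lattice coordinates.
3b₁ - 3b₂ + b₃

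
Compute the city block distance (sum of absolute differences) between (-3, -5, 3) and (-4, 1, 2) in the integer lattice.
8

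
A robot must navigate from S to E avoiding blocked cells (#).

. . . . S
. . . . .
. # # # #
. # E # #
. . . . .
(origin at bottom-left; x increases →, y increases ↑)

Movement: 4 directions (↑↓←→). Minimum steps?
11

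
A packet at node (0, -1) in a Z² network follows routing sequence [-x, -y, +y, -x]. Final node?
(-2, -1)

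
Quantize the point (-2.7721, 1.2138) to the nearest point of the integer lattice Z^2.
(-3, 1)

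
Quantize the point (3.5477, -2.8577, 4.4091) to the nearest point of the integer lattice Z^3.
(4, -3, 4)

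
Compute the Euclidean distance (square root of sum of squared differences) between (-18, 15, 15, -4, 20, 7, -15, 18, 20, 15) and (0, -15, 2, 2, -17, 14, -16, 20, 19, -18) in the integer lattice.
62.7853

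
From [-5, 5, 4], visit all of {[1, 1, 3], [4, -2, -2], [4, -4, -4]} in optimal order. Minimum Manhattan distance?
26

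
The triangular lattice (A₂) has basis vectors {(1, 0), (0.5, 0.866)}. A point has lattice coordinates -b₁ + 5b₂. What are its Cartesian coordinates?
(1.5, 4.33)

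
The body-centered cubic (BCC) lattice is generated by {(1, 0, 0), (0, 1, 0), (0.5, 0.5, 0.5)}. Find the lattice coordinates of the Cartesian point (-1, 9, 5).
-6b₁ + 4b₂ + 10b₃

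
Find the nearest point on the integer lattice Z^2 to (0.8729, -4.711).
(1, -5)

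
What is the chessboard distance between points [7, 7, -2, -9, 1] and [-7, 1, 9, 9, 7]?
18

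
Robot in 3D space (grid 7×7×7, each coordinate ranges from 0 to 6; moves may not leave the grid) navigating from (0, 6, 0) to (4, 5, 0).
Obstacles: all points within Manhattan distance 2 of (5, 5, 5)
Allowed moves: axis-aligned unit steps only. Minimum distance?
5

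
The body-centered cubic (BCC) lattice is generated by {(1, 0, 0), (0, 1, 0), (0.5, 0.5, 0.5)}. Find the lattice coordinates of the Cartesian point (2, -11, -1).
3b₁ - 10b₂ - 2b₃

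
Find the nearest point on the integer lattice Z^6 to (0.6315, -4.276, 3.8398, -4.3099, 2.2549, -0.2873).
(1, -4, 4, -4, 2, 0)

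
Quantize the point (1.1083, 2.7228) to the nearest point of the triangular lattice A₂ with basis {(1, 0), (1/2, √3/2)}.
(1.5, 2.598)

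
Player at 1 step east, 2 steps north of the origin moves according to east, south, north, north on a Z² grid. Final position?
(2, 3)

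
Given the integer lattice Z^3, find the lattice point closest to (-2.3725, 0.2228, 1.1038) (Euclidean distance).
(-2, 0, 1)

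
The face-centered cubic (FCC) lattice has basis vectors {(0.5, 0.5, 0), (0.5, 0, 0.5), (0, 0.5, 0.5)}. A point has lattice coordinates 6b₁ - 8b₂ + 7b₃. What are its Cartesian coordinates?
(-1, 6.5, -0.5)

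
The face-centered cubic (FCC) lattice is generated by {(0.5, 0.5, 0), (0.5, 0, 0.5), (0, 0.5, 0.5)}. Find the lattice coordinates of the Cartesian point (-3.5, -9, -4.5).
-8b₁ + b₂ - 10b₃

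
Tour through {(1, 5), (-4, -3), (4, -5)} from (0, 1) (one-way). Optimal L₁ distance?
28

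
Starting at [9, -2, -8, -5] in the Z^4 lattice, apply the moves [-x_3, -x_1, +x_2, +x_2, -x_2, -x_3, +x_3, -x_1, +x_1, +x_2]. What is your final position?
(8, 0, -9, -5)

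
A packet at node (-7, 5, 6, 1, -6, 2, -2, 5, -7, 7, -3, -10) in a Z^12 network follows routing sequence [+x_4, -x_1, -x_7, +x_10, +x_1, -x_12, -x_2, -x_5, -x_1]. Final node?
(-8, 4, 6, 2, -7, 2, -3, 5, -7, 8, -3, -11)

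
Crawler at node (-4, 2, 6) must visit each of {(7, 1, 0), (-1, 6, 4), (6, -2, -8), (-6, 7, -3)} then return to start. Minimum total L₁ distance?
78
(one optimal route: (-4, 2, 6) → (7, 1, 0) → (6, -2, -8) → (-6, 7, -3) → (-1, 6, 4) → (-4, 2, 6))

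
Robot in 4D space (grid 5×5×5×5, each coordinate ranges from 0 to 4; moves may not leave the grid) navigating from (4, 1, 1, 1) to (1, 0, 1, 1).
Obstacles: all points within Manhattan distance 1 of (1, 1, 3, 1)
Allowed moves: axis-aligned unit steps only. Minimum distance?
4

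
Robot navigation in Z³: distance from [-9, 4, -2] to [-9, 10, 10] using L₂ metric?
13.4164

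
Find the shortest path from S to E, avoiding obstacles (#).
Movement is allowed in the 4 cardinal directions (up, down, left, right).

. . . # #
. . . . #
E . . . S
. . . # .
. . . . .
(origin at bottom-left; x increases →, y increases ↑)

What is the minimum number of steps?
4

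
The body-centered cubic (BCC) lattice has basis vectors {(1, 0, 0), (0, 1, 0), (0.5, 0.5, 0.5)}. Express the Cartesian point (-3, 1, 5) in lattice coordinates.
-8b₁ - 4b₂ + 10b₃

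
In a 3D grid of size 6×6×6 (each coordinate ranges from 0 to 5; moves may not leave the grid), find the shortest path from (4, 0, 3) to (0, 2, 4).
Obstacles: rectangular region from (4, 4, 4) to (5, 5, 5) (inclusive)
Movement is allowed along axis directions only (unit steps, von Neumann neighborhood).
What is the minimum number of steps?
7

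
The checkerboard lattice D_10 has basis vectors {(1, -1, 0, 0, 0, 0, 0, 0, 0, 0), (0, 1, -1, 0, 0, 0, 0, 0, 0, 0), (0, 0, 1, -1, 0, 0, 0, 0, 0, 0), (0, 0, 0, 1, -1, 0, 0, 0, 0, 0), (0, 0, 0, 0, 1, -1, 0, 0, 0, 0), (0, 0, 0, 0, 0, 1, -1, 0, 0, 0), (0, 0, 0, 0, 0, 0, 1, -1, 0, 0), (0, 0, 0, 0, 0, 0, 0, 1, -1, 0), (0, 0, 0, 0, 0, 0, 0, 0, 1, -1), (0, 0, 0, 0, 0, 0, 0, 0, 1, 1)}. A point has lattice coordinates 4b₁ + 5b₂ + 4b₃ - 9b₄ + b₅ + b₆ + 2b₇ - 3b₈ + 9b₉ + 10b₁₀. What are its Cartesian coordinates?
(4, 1, -1, -13, 10, 0, 1, -5, 22, 1)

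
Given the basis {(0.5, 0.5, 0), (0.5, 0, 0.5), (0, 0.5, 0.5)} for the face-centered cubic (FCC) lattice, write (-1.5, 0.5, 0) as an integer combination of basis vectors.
-b₁ - 2b₂ + 2b₃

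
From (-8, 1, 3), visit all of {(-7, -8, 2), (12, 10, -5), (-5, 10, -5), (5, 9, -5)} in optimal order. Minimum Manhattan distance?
57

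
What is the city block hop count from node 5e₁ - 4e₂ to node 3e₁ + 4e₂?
10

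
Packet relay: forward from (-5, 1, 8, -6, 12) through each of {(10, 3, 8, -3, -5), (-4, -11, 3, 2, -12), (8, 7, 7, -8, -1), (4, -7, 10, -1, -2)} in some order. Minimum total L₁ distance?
106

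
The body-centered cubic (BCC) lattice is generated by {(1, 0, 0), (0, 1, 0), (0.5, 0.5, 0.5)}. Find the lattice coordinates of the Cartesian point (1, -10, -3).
4b₁ - 7b₂ - 6b₃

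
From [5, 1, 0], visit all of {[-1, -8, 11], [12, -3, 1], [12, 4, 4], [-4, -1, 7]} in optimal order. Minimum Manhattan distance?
60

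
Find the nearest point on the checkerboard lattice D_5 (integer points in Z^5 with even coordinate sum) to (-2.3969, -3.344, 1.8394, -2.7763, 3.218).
(-3, -3, 2, -3, 3)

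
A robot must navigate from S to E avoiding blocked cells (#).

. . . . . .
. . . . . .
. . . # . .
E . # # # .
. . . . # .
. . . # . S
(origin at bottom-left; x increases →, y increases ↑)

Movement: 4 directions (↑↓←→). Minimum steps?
11
(one shortest path: (5, 0) → (5, 1) → (5, 2) → (5, 3) → (4, 3) → (4, 4) → (3, 4) → (2, 4) → (1, 4) → (0, 4) → (0, 3) → (0, 2))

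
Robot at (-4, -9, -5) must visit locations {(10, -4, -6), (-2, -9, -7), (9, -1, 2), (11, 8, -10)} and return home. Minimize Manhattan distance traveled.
90
(one optimal route: (-4, -9, -5) → (-2, -9, -7) → (10, -4, -6) → (11, 8, -10) → (9, -1, 2) → (-4, -9, -5))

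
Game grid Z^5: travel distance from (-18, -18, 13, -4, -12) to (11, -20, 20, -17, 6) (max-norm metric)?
29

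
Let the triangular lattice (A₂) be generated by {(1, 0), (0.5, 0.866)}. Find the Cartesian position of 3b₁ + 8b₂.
(7, 6.928)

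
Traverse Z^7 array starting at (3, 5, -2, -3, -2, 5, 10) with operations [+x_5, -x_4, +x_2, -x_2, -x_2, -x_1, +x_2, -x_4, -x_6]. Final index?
(2, 5, -2, -5, -1, 4, 10)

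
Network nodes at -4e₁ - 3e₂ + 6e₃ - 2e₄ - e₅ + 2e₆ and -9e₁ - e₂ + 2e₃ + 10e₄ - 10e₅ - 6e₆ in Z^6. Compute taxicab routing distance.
40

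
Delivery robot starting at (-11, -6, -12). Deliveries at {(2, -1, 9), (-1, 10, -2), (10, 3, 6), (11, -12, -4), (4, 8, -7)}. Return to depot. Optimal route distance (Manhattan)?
148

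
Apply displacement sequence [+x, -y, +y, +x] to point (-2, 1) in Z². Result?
(0, 1)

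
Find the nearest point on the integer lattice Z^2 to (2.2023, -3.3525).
(2, -3)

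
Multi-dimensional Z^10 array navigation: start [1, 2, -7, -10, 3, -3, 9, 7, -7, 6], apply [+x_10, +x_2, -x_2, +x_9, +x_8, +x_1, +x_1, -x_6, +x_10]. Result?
(3, 2, -7, -10, 3, -4, 9, 8, -6, 8)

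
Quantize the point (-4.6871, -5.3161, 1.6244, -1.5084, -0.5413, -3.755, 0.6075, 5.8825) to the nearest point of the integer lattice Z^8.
(-5, -5, 2, -2, -1, -4, 1, 6)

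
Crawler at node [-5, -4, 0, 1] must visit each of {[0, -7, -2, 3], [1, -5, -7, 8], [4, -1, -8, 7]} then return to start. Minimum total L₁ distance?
60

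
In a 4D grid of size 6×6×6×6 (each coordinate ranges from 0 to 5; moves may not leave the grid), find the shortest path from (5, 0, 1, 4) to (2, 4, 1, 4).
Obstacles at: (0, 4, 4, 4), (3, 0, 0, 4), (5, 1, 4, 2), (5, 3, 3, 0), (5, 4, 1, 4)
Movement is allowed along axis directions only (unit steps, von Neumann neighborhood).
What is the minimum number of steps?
7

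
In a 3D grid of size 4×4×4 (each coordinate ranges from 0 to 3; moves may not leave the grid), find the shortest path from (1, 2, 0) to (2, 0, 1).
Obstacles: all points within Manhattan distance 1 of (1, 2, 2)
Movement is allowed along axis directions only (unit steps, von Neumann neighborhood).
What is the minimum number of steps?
4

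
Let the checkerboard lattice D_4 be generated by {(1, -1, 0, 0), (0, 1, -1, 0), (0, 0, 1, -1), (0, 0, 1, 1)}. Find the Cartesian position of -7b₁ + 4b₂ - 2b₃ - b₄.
(-7, 11, -7, 1)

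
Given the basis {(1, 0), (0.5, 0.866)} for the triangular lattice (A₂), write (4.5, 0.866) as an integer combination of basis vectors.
4b₁ + b₂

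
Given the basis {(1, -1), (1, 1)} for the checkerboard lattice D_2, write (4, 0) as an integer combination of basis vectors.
2b₁ + 2b₂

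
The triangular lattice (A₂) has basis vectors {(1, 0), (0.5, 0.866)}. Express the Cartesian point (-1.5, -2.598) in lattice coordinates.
-3b₂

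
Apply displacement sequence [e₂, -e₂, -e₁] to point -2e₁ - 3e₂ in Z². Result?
(-3, -3)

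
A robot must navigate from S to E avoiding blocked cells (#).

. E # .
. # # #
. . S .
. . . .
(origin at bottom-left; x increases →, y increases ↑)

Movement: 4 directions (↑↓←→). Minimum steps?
5
(one shortest path: (2, 1) → (1, 1) → (0, 1) → (0, 2) → (0, 3) → (1, 3))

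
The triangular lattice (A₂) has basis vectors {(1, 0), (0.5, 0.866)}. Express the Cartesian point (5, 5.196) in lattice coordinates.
2b₁ + 6b₂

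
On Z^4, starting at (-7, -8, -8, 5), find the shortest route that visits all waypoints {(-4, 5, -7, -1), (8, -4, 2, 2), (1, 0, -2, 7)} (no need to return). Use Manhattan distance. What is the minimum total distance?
66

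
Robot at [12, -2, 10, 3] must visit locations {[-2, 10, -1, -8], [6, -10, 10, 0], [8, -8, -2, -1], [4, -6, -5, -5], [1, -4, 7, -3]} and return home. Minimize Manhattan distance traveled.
128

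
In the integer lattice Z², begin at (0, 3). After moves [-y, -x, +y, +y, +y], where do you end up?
(-1, 5)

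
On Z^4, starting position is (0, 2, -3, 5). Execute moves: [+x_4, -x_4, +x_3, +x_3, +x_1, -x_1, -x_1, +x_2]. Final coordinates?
(-1, 3, -1, 5)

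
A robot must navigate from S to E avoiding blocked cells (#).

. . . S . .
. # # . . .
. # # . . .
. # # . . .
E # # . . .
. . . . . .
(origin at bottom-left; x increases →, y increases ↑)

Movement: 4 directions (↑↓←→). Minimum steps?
7
(one shortest path: (3, 5) → (2, 5) → (1, 5) → (0, 5) → (0, 4) → (0, 3) → (0, 2) → (0, 1))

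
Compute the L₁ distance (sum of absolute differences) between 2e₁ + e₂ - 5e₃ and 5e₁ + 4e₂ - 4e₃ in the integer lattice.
7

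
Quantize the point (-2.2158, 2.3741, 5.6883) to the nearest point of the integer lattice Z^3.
(-2, 2, 6)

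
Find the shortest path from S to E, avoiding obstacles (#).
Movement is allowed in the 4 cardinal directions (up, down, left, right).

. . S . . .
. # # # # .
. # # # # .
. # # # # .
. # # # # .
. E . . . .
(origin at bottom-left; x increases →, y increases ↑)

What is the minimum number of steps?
8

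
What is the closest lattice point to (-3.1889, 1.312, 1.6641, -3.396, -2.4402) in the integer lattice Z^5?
(-3, 1, 2, -3, -2)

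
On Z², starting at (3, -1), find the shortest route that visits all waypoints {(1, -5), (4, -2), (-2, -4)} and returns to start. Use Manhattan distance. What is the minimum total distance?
20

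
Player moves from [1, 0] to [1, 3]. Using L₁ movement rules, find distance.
3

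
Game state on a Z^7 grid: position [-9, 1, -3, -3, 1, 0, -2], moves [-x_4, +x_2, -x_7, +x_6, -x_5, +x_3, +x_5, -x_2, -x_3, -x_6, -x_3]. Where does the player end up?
(-9, 1, -4, -4, 1, 0, -3)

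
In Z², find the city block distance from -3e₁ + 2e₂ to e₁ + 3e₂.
5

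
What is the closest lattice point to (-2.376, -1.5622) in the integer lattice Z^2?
(-2, -2)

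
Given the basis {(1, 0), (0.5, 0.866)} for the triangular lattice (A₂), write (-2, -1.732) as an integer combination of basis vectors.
-b₁ - 2b₂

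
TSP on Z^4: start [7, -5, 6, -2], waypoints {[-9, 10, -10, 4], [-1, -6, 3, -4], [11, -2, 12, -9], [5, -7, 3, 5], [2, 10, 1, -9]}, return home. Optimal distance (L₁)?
162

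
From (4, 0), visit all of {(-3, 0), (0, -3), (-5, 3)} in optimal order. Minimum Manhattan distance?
18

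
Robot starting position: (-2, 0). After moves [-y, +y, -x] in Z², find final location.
(-3, 0)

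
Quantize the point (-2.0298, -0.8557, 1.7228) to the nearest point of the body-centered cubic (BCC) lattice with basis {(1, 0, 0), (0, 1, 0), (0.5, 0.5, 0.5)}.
(-2, -1, 2)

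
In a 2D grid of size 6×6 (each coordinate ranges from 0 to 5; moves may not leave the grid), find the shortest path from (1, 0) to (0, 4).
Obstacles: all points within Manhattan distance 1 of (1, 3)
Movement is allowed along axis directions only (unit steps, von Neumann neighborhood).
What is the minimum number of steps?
11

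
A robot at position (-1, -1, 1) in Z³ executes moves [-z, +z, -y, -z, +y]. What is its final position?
(-1, -1, 0)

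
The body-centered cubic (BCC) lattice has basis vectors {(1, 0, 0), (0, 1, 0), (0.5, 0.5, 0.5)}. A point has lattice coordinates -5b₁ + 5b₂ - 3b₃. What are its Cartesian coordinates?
(-6.5, 3.5, -1.5)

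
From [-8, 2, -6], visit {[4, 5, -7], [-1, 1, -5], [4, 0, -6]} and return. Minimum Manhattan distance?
38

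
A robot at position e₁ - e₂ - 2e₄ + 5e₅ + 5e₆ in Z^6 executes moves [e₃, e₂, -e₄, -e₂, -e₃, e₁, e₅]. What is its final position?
(2, -1, 0, -3, 6, 5)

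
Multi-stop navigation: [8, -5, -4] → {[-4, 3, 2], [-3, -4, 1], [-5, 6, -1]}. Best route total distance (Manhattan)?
33
(one optimal route: (8, -5, -4) → (-3, -4, 1) → (-4, 3, 2) → (-5, 6, -1))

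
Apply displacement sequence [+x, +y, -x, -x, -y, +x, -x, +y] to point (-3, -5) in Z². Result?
(-4, -4)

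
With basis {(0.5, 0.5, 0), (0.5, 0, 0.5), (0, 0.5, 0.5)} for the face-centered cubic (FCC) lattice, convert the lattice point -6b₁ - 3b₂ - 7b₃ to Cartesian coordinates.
(-4.5, -6.5, -5)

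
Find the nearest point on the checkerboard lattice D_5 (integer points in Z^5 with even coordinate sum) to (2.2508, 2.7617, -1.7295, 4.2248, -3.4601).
(2, 3, -2, 4, -3)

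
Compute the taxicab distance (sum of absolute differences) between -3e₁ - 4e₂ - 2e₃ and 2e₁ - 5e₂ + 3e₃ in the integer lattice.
11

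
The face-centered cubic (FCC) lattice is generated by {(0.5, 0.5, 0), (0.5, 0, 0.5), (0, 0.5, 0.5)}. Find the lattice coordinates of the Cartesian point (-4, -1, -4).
-b₁ - 7b₂ - b₃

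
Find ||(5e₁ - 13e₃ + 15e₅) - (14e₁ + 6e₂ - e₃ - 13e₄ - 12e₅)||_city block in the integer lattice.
67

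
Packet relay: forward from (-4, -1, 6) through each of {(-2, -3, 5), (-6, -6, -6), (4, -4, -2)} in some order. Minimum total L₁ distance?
35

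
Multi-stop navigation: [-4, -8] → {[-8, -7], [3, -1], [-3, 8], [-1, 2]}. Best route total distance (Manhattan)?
37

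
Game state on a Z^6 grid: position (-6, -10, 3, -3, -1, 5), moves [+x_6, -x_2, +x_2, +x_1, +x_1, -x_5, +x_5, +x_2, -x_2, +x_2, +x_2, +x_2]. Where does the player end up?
(-4, -7, 3, -3, -1, 6)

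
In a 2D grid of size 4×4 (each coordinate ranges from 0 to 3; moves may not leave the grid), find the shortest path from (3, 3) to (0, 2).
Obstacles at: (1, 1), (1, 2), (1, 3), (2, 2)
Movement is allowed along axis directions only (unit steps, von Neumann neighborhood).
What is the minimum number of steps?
8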